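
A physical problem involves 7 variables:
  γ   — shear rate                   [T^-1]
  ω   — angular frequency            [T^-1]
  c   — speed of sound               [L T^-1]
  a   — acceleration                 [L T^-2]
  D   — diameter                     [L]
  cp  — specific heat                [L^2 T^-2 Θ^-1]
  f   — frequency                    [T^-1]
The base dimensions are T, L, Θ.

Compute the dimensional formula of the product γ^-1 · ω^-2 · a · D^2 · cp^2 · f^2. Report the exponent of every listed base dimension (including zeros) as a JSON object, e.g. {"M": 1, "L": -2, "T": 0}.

Exponent matrix [T,L,Θ] × [γ,ω,c,a,D,cp,f]:
  T: [-1 -1 -1 -2  0 -2 -1]
  L: [ 0  0  1  1  1  2  0]
  Θ: [ 0  0  0  0  0 -1  0]
  [T]: (-1)·-1+(-2)·-1+(1)·-2+(2)·0+(2)·-2+(2)·-1 = -5
  [L]: (-1)·0+(-2)·0+(1)·1+(2)·1+(2)·2+(2)·0 = 7
  [Θ]: (-1)·0+(-2)·0+(1)·0+(2)·0+(2)·-1+(2)·0 = -2
⇒ T^-5 L^7 Θ^-2

{"T": -5, "L": 7, "Θ": -2}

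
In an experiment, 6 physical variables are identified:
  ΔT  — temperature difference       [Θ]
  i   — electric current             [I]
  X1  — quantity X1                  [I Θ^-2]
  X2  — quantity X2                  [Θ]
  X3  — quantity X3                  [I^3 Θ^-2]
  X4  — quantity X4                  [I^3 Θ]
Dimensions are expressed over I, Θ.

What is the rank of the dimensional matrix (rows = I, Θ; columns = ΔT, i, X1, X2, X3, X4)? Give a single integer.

2

Dimensional matrix (I×Θ by ΔT×i×X1×X2×X3×X4):
  I: [ 0  1  1  0  3  3]
  Θ: [ 1  0 -2  1 -2  1]
Row reduction gives pivot columns ΔT,i; rank = 2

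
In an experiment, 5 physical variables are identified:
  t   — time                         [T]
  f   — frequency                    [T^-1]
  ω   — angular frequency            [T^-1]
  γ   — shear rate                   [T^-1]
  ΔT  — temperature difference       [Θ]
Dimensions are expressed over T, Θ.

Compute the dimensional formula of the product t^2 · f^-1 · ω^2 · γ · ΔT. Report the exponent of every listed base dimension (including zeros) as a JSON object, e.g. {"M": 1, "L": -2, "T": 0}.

{"T": 0, "Θ": 1}

Exponent matrix [T,Θ] × [t,f,ω,γ,ΔT]:
  T: [ 1 -1 -1 -1  0]
  Θ: [ 0  0  0  0  1]
  [T]: (2)·1+(-1)·-1+(2)·-1+(1)·-1+(1)·0 = 0
  [Θ]: (2)·0+(-1)·0+(2)·0+(1)·0+(1)·1 = 1
⇒ Θ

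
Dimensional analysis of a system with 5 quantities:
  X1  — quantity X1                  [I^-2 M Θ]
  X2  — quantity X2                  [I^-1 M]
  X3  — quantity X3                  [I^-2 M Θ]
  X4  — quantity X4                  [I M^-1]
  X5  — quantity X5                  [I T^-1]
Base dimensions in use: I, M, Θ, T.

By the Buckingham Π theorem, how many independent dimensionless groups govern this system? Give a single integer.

2

Write exponents as rows I,M,Θ,T / cols X1,X2,X3,X4,X5:
  I: [-2 -1 -2  1  1]
  M: [ 1  1  1 -1  0]
  Θ: [ 1  0  1  0  0]
  T: [ 0  0  0  0 -1]
Echelon form has 3 nonzero rows (pivots: X1,X2,X5)
n=5, r=3 ⇒ 2 dimensionless groups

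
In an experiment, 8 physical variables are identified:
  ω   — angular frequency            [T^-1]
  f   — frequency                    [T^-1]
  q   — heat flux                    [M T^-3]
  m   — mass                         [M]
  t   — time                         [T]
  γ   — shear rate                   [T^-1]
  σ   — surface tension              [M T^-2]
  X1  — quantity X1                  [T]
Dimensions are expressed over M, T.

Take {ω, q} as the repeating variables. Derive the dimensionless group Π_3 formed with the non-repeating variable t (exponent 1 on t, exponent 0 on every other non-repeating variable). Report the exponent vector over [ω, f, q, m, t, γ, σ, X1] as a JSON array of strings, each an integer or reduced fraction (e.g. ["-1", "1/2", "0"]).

["1", "0", "0", "0", "1", "0", "0", "0"]

Write exponents as rows M,T / cols ω,f,q,m,t,γ,σ,X1:
  M: [ 0  0  1  1  0  0  1  0]
  T: [-1 -1 -3  0  1 -1 -2  1]
RREF → pivots at {ω,q} ⇒ r = 2
Repeat: ω,q; free: f,m,t,γ,σ,X1
RREF:
  r0: [   1    1    0   -3   -1    1   -1   -1]
  r1: [   0    0    1    1    0    0    1    0]
Fix exponent of t at 1, f at 0, m at 0, γ at 0, σ at 0, X1 at 0; solve each RREF row for its pivot's exponent:
  r0: exp(ω) + (-1)·1 = 0 ⇒ exp(ω) = 1
  r1: exp(q) + (0)·1 = 0 ⇒ exp(q) = 0
Π_3 = ω · t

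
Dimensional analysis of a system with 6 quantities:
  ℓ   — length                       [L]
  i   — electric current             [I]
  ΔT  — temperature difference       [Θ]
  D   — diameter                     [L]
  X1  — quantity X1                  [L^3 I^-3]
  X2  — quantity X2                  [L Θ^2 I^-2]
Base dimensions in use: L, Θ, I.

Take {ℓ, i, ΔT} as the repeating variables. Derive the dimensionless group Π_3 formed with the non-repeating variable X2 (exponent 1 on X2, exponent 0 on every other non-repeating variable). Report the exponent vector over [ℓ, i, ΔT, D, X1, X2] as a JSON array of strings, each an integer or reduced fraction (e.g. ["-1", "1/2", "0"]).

Dimensional matrix (L×Θ×I by ℓ×i×ΔT×D×X1×X2):
  L: [ 1  0  0  1  3  1]
  Θ: [ 0  0  1  0  0  2]
  I: [ 0  1  0  0 -3 -2]
Row reduction gives pivot columns ℓ,i,ΔT; rank = 3
Pivot set = {ℓ,i,ΔT}, free = {D,X1,X2}
RREF:
  r0: [   1    0    0    1    3    1]
  r1: [   0    1    0    0   -3   -2]
  r2: [   0    0    1    0    0    2]
Fix exponent of X2 at 1, D at 0, X1 at 0; solve each RREF row for its pivot's exponent:
  r0: exp(ℓ) + (1)·1 = 0 ⇒ exp(ℓ) = -1
  r1: exp(i) + (-2)·1 = 0 ⇒ exp(i) = 2
  r2: exp(ΔT) + (2)·1 = 0 ⇒ exp(ΔT) = -2
Π_3 = ℓ^-1 · i^2 · ΔT^-2 · X2

["-1", "2", "-2", "0", "0", "1"]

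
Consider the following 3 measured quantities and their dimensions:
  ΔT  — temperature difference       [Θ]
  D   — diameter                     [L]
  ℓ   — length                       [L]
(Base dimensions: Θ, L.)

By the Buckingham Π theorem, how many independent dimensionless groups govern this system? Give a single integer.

Exponent matrix [Θ,L] × [ΔT,D,ℓ]:
  Θ: [ 1  0  0]
  L: [ 0  1  1]
Echelon form has 2 nonzero rows (pivots: ΔT,D)
3 vars − rank 2 = 1 Π group

1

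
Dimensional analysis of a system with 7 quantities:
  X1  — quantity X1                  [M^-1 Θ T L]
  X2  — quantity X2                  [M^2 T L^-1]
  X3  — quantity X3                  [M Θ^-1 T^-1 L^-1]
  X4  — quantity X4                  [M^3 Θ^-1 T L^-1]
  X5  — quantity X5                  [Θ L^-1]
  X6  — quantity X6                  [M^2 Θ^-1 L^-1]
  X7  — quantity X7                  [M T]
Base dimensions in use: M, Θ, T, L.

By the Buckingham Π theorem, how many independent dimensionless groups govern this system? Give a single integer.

4

Write exponents as rows M,Θ,T,L / cols X1,X2,X3,X4,X5,X6,X7:
  M: [-1  2  1  3  0  2  1]
  Θ: [ 1  0 -1 -1  1 -1  0]
  T: [ 1  1 -1  1  0  0  1]
  L: [ 1 -1 -1 -1 -1 -1  0]
Echelon form has 3 nonzero rows (pivots: X1,X2,X4)
Π count = n − r = 7 − 3 = 4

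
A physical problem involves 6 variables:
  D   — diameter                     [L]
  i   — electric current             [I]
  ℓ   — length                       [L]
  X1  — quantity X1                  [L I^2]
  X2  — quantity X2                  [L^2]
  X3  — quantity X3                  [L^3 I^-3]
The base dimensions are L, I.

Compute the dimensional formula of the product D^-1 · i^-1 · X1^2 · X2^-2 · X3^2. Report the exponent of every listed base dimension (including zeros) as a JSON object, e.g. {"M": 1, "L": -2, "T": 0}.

{"L": 3, "I": -3}

Write exponents as rows L,I / cols D,i,ℓ,X1,X2,X3:
  L: [ 1  0  1  1  2  3]
  I: [ 0  1  0  2  0 -3]
  [L]: (-1)·1+(-1)·0+(2)·1+(-2)·2+(2)·3 = 3
  [I]: (-1)·0+(-1)·1+(2)·2+(-2)·0+(2)·-3 = -3
⇒ L^3 I^-3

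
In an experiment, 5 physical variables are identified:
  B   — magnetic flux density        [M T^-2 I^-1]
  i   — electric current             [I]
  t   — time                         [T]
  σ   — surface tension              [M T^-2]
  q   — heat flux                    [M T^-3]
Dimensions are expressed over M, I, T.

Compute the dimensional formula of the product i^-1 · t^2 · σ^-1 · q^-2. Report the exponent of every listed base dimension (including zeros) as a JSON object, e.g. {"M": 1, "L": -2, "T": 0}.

Exponent matrix [M,I,T] × [B,i,t,σ,q]:
  M: [ 1  0  0  1  1]
  I: [-1  1  0  0  0]
  T: [-2  0  1 -2 -3]
  [M]: (-1)·0+(2)·0+(-1)·1+(-2)·1 = -3
  [I]: (-1)·1+(2)·0+(-1)·0+(-2)·0 = -1
  [T]: (-1)·0+(2)·1+(-1)·-2+(-2)·-3 = 10
⇒ M^-3 I^-1 T^10

{"M": -3, "I": -1, "T": 10}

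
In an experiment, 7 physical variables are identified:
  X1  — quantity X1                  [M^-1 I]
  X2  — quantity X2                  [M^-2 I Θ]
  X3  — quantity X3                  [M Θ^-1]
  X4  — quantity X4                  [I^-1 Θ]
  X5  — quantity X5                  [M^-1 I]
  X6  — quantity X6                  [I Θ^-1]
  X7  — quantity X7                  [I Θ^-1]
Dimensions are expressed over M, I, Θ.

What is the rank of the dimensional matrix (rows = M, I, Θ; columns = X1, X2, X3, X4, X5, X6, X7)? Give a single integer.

Exponent matrix [M,I,Θ] × [X1,X2,X3,X4,X5,X6,X7]:
  M: [-1 -2  1  0 -1  0  0]
  I: [ 1  1  0 -1  1  1  1]
  Θ: [ 0  1 -1  1  0 -1 -1]
RREF → pivots at {X1,X2} ⇒ r = 2

2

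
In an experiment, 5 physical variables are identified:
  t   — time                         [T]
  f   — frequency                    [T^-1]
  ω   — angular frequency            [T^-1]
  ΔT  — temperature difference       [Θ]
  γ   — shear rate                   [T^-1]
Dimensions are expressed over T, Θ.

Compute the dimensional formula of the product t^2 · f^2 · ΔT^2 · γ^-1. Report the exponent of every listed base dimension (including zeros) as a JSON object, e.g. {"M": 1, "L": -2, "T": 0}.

Write exponents as rows T,Θ / cols t,f,ω,ΔT,γ:
  T: [ 1 -1 -1  0 -1]
  Θ: [ 0  0  0  1  0]
  [T]: (2)·1+(2)·-1+(2)·0+(-1)·-1 = 1
  [Θ]: (2)·0+(2)·0+(2)·1+(-1)·0 = 2
⇒ T Θ^2

{"T": 1, "Θ": 2}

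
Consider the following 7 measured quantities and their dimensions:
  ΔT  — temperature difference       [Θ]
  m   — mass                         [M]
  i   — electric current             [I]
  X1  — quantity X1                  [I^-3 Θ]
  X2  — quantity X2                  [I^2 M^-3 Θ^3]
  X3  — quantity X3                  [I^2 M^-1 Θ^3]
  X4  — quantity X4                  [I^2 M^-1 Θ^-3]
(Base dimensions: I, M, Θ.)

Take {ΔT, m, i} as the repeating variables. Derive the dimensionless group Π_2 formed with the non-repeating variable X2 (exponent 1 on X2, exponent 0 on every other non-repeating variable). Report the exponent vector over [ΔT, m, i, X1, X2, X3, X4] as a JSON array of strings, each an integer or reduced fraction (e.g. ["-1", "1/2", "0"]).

["-3", "3", "-2", "0", "1", "0", "0"]

Dimensional matrix (I×M×Θ by ΔT×m×i×X1×X2×X3×X4):
  I: [ 0  0  1 -3  2  2  2]
  M: [ 0  1  0  0 -3 -1 -1]
  Θ: [ 1  0  0  1  3  3 -3]
Row reduction gives pivot columns ΔT,m,i; rank = 3
Repeat: ΔT,m,i; free: X1,X2,X3,X4
RREF:
  r0: [   1    0    0    1    3    3   -3]
  r1: [   0    1    0    0   -3   -1   -1]
  r2: [   0    0    1   -3    2    2    2]
Fix exponent of X2 at 1, X1 at 0, X3 at 0, X4 at 0; solve each RREF row for its pivot's exponent:
  r0: exp(ΔT) + (3)·1 = 0 ⇒ exp(ΔT) = -3
  r1: exp(m) + (-3)·1 = 0 ⇒ exp(m) = 3
  r2: exp(i) + (2)·1 = 0 ⇒ exp(i) = -2
Π_2 = ΔT^-3 · m^3 · i^-2 · X2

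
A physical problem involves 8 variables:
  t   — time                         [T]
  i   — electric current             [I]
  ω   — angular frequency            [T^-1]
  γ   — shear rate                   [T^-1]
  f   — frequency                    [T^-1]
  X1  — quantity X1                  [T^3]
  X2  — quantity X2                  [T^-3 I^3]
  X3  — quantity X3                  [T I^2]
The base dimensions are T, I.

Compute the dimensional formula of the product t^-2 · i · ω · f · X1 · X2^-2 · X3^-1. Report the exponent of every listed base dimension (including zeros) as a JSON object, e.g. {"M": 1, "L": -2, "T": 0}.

Exponent matrix [T,I] × [t,i,ω,γ,f,X1,X2,X3]:
  T: [ 1  0 -1 -1 -1  3 -3  1]
  I: [ 0  1  0  0  0  0  3  2]
  [T]: (-2)·1+(1)·0+(1)·-1+(1)·-1+(1)·3+(-2)·-3+(-1)·1 = 4
  [I]: (-2)·0+(1)·1+(1)·0+(1)·0+(1)·0+(-2)·3+(-1)·2 = -7
⇒ T^4 I^-7

{"T": 4, "I": -7}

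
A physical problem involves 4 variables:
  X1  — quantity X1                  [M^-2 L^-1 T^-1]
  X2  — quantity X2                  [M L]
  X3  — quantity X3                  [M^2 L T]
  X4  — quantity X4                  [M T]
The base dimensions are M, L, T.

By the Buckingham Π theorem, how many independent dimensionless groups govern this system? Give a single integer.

2

Dimensional matrix (M×L×T by X1×X2×X3×X4):
  M: [-2  1  2  1]
  L: [-1  1  1  0]
  T: [-1  0  1  1]
Echelon form has 2 nonzero rows (pivots: X1,X2)
4 vars − rank 2 = 2 Π groups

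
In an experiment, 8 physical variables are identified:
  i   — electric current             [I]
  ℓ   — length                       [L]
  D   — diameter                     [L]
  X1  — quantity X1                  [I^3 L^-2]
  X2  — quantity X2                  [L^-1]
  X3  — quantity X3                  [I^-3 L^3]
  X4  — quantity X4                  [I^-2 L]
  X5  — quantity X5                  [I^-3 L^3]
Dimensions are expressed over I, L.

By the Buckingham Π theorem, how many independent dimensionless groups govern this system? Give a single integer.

6

Dimensional matrix (I×L by i×ℓ×D×X1×X2×X3×X4×X5):
  I: [ 1  0  0  3  0 -3 -2 -3]
  L: [ 0  1  1 -2 -1  3  1  3]
Row reduction gives pivot columns i,ℓ; rank = 2
n=8, r=2 ⇒ 6 dimensionless groups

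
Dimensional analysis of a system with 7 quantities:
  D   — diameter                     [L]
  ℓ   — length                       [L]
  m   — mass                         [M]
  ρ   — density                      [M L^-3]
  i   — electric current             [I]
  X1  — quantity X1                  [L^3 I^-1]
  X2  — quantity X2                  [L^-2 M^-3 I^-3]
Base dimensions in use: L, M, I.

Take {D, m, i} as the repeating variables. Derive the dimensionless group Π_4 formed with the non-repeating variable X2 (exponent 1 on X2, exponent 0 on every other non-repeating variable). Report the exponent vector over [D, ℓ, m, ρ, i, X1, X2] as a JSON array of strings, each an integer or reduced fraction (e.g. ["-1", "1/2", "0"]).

Dimensional matrix (L×M×I by D×ℓ×m×ρ×i×X1×X2):
  L: [ 1  1  0 -3  0  3 -2]
  M: [ 0  0  1  1  0  0 -3]
  I: [ 0  0  0  0  1 -1 -3]
Row reduction gives pivot columns D,m,i; rank = 3
Pivot set = {D,m,i}, free = {ℓ,ρ,X1,X2}
RREF:
  r0: [   1    1    0   -3    0    3   -2]
  r1: [   0    0    1    1    0    0   -3]
  r2: [   0    0    0    0    1   -1   -3]
Fix exponent of X2 at 1, ℓ at 0, ρ at 0, X1 at 0; solve each RREF row for its pivot's exponent:
  r0: exp(D) + (-2)·1 = 0 ⇒ exp(D) = 2
  r1: exp(m) + (-3)·1 = 0 ⇒ exp(m) = 3
  r2: exp(i) + (-3)·1 = 0 ⇒ exp(i) = 3
Π_4 = D^2 · m^3 · i^3 · X2

["2", "0", "3", "0", "3", "0", "1"]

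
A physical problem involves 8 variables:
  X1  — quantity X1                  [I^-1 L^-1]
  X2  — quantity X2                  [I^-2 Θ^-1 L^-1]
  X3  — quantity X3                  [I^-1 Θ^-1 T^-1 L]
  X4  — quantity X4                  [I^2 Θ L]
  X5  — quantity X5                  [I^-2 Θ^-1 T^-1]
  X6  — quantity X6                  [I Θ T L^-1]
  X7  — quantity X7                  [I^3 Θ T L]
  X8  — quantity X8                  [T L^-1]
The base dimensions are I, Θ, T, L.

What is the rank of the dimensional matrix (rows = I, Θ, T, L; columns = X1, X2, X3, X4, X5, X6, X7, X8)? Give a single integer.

Dimensional matrix (I×Θ×T×L by X1×X2×X3×X4×X5×X6×X7×X8):
  I: [-1 -2 -1  2 -2  1  3  0]
  Θ: [ 0 -1 -1  1 -1  1  1  0]
  T: [ 0  0 -1  0 -1  1  1  1]
  L: [-1 -1  1  1  0 -1  1 -1]
RREF → pivots at {X1,X2,X3} ⇒ r = 3

3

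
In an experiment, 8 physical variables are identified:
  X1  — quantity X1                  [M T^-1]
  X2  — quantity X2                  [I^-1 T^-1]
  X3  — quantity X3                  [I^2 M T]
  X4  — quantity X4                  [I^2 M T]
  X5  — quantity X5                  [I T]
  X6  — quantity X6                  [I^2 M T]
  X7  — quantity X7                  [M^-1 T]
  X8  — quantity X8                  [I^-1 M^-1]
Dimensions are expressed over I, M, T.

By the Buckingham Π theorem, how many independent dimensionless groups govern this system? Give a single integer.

Dimensional matrix (I×M×T by X1×X2×X3×X4×X5×X6×X7×X8):
  I: [ 0 -1  2  2  1  2  0 -1]
  M: [ 1  0  1  1  0  1 -1 -1]
  T: [-1 -1  1  1  1  1  1  0]
RREF → pivots at {X1,X2} ⇒ r = 2
n=8, r=2 ⇒ 6 dimensionless groups

6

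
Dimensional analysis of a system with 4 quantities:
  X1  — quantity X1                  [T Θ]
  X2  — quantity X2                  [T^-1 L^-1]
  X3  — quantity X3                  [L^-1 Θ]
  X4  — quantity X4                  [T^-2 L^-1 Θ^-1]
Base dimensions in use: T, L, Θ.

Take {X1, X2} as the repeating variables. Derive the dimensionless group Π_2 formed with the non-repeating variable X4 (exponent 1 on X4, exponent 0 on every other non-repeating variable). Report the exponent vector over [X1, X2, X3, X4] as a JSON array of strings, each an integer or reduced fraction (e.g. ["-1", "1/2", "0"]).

Dimensional matrix (T×L×Θ by X1×X2×X3×X4):
  T: [ 1 -1  0 -2]
  L: [ 0 -1 -1 -1]
  Θ: [ 1  0  1 -1]
Echelon form has 2 nonzero rows (pivots: X1,X2)
Pivot set = {X1,X2}, free = {X3,X4}
RREF:
  r0: [   1    0    1   -1]
  r1: [   0    1    1    1]
  r2: [   0    0    0    0]
Fix exponent of X4 at 1, X3 at 0; solve each RREF row for its pivot's exponent:
  r0: exp(X1) + (-1)·1 = 0 ⇒ exp(X1) = 1
  r1: exp(X2) + (1)·1 = 0 ⇒ exp(X2) = -1
Π_2 = X1 · X2^-1 · X4

["1", "-1", "0", "1"]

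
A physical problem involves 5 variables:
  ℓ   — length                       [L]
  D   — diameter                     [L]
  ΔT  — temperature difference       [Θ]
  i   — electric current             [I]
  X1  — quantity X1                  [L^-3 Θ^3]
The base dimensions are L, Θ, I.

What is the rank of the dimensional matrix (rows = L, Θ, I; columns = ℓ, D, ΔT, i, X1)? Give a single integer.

Write exponents as rows L,Θ,I / cols ℓ,D,ΔT,i,X1:
  L: [ 1  1  0  0 -3]
  Θ: [ 0  0  1  0  3]
  I: [ 0  0  0  1  0]
Echelon form has 3 nonzero rows (pivots: ℓ,ΔT,i)

3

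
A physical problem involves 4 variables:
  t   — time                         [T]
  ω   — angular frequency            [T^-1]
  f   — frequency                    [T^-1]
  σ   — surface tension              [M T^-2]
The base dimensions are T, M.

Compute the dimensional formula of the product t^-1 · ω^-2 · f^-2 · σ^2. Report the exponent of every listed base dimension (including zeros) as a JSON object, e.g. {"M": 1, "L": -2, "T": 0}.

{"T": -1, "M": 2}

Exponent matrix [T,M] × [t,ω,f,σ]:
  T: [ 1 -1 -1 -2]
  M: [ 0  0  0  1]
  [T]: (-1)·1+(-2)·-1+(-2)·-1+(2)·-2 = -1
  [M]: (-1)·0+(-2)·0+(-2)·0+(2)·1 = 2
⇒ T^-1 M^2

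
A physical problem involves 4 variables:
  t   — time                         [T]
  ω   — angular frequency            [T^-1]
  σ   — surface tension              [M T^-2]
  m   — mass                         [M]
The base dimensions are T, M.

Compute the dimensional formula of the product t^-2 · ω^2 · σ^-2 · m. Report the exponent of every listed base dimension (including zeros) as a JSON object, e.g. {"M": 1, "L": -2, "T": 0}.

Dimensional matrix (T×M by t×ω×σ×m):
  T: [ 1 -1 -2  0]
  M: [ 0  0  1  1]
  [T]: (-2)·1+(2)·-1+(-2)·-2+(1)·0 = 0
  [M]: (-2)·0+(2)·0+(-2)·1+(1)·1 = -1
⇒ M^-1

{"T": 0, "M": -1}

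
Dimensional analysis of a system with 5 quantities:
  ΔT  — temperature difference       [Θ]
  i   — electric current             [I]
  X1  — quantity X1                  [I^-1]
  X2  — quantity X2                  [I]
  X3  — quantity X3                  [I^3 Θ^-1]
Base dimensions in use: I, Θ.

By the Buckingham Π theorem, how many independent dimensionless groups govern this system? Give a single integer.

Dimensional matrix (I×Θ by ΔT×i×X1×X2×X3):
  I: [ 0  1 -1  1  3]
  Θ: [ 1  0  0  0 -1]
Echelon form has 2 nonzero rows (pivots: ΔT,i)
5 vars − rank 2 = 3 Π groups

3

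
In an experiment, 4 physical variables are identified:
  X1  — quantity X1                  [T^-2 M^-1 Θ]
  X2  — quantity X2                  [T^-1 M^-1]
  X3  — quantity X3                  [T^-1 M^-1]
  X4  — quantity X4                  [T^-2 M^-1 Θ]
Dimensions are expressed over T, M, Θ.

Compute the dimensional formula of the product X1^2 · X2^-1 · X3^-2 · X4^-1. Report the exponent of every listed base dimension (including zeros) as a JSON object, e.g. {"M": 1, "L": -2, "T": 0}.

{"T": 1, "M": 2, "Θ": 1}

Exponent matrix [T,M,Θ] × [X1,X2,X3,X4]:
  T: [-2 -1 -1 -2]
  M: [-1 -1 -1 -1]
  Θ: [ 1  0  0  1]
  [T]: (2)·-2+(-1)·-1+(-2)·-1+(-1)·-2 = 1
  [M]: (2)·-1+(-1)·-1+(-2)·-1+(-1)·-1 = 2
  [Θ]: (2)·1+(-1)·0+(-2)·0+(-1)·1 = 1
⇒ T M^2 Θ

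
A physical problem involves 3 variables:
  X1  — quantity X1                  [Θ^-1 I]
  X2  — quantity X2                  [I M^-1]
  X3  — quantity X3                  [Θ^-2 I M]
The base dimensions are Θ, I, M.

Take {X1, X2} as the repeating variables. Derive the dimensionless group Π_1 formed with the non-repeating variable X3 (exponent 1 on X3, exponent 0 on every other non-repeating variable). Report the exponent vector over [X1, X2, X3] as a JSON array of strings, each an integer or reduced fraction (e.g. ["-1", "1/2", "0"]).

["-2", "1", "1"]

Dimensional matrix (Θ×I×M by X1×X2×X3):
  Θ: [-1  0 -2]
  I: [ 1  1  1]
  M: [ 0 -1  1]
Echelon form has 2 nonzero rows (pivots: X1,X2)
Repeat: X1,X2; free: X3
RREF:
  r0: [   1    0    2]
  r1: [   0    1   -1]
  r2: [   0    0    0]
Fix exponent of X3 at 1; solve each RREF row for its pivot's exponent:
  r0: exp(X1) + (2)·1 = 0 ⇒ exp(X1) = -2
  r1: exp(X2) + (-1)·1 = 0 ⇒ exp(X2) = 1
Π_1 = X1^-2 · X2 · X3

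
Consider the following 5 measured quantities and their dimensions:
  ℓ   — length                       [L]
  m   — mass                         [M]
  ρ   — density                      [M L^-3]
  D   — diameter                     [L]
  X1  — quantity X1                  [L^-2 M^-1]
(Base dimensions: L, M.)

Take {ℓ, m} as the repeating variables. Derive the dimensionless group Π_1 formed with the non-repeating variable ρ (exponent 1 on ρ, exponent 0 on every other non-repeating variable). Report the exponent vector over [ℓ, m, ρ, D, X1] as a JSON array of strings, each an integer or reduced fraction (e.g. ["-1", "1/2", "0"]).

Dimensional matrix (L×M by ℓ×m×ρ×D×X1):
  L: [ 1  0 -3  1 -2]
  M: [ 0  1  1  0 -1]
Row reduction gives pivot columns ℓ,m; rank = 2
Repeat: ℓ,m; free: ρ,D,X1
RREF:
  r0: [   1    0   -3    1   -2]
  r1: [   0    1    1    0   -1]
Fix exponent of ρ at 1, D at 0, X1 at 0; solve each RREF row for its pivot's exponent:
  r0: exp(ℓ) + (-3)·1 = 0 ⇒ exp(ℓ) = 3
  r1: exp(m) + (1)·1 = 0 ⇒ exp(m) = -1
Π_1 = ℓ^3 · m^-1 · ρ

["3", "-1", "1", "0", "0"]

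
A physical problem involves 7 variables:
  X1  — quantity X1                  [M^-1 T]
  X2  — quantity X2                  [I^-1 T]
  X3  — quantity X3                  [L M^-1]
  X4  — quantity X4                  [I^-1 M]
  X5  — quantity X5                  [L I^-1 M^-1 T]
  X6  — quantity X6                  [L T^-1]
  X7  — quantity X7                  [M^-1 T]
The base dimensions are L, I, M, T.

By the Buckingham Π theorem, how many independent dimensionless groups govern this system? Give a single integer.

4

Dimensional matrix (L×I×M×T by X1×X2×X3×X4×X5×X6×X7):
  L: [ 0  0  1  0  1  1  0]
  I: [ 0 -1  0 -1 -1  0  0]
  M: [-1  0 -1  1 -1  0 -1]
  T: [ 1  1  0  0  1 -1  1]
RREF → pivots at {X1,X2,X3} ⇒ r = 3
n=7, r=3 ⇒ 4 dimensionless groups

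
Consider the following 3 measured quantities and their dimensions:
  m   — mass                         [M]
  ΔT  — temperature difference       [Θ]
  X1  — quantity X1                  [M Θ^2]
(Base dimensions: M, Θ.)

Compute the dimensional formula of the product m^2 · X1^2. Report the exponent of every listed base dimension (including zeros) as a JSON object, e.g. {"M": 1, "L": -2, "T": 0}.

Dimensional matrix (M×Θ by m×ΔT×X1):
  M: [ 1  0  1]
  Θ: [ 0  1  2]
  [M]: (2)·1+(2)·1 = 4
  [Θ]: (2)·0+(2)·2 = 4
⇒ M^4 Θ^4

{"M": 4, "Θ": 4}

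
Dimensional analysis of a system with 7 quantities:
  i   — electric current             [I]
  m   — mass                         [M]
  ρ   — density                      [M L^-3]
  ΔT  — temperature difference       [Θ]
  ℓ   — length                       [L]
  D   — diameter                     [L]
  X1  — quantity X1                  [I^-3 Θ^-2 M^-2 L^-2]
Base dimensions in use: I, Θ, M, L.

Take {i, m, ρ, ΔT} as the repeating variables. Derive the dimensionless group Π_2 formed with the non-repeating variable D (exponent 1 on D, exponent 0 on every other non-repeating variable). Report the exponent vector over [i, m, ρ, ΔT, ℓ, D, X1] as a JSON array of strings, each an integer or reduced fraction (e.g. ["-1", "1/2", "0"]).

["0", "-1/3", "1/3", "0", "0", "1", "0"]

Exponent matrix [I,Θ,M,L] × [i,m,ρ,ΔT,ℓ,D,X1]:
  I: [ 1  0  0  0  0  0 -3]
  Θ: [ 0  0  0  1  0  0 -2]
  M: [ 0  1  1  0  0  0 -2]
  L: [ 0  0 -3  0  1  1 -2]
Echelon form has 4 nonzero rows (pivots: i,m,ρ,ΔT)
Repeat: i,m,ρ,ΔT; free: ℓ,D,X1
RREF:
  r0: [   1    0    0    0    0    0   -3]
  r1: [   0    1    0    0  1/3  1/3 -8/3]
  r2: [   0    0    1    0 -1/3 -1/3  2/3]
  r3: [   0    0    0    1    0    0   -2]
Fix exponent of D at 1, ℓ at 0, X1 at 0; solve each RREF row for its pivot's exponent:
  r0: exp(i) + (0)·1 = 0 ⇒ exp(i) = 0
  r1: exp(m) + (1/3)·1 = 0 ⇒ exp(m) = -1/3
  r2: exp(ρ) + (-1/3)·1 = 0 ⇒ exp(ρ) = 1/3
  r3: exp(ΔT) + (0)·1 = 0 ⇒ exp(ΔT) = 0
Π_2 = m^(-1/3) · ρ^(1/3) · D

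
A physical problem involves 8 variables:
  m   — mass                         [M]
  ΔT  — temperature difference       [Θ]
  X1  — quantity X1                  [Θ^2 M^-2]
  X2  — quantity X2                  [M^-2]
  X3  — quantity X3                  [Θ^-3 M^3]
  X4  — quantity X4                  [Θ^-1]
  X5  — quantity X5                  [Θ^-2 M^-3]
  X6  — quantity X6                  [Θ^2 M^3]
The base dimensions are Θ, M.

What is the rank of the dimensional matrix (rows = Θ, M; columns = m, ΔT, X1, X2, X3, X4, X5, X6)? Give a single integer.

2

Exponent matrix [Θ,M] × [m,ΔT,X1,X2,X3,X4,X5,X6]:
  Θ: [ 0  1  2  0 -3 -1 -2  2]
  M: [ 1  0 -2 -2  3  0 -3  3]
Echelon form has 2 nonzero rows (pivots: m,ΔT)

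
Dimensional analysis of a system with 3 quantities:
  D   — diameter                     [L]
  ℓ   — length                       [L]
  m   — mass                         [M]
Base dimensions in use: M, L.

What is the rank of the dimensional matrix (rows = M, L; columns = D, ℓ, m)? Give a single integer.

2

Write exponents as rows M,L / cols D,ℓ,m:
  M: [ 0  0  1]
  L: [ 1  1  0]
Row reduction gives pivot columns D,m; rank = 2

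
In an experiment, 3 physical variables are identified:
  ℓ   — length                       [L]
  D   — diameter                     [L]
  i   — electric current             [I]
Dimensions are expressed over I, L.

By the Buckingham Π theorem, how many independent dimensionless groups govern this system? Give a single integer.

1

Dimensional matrix (I×L by ℓ×D×i):
  I: [ 0  0  1]
  L: [ 1  1  0]
Echelon form has 2 nonzero rows (pivots: ℓ,i)
n=3, r=2 ⇒ 1 dimensionless group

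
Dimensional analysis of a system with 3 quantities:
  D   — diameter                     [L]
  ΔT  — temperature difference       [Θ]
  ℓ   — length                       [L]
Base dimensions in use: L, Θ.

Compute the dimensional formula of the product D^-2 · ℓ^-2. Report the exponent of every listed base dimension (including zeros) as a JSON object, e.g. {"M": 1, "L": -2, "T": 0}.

{"L": -4, "Θ": 0}

Dimensional matrix (L×Θ by D×ΔT×ℓ):
  L: [ 1  0  1]
  Θ: [ 0  1  0]
  [L]: (-2)·1+(-2)·1 = -4
  [Θ]: (-2)·0+(-2)·0 = 0
⇒ L^-4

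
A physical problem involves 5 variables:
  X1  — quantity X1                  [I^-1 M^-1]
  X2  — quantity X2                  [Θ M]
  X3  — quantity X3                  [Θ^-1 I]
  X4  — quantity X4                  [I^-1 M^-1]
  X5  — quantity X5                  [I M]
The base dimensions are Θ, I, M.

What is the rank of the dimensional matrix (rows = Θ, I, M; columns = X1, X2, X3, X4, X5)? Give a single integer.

Dimensional matrix (Θ×I×M by X1×X2×X3×X4×X5):
  Θ: [ 0  1 -1  0  0]
  I: [-1  0  1 -1  1]
  M: [-1  1  0 -1  1]
RREF → pivots at {X1,X2} ⇒ r = 2

2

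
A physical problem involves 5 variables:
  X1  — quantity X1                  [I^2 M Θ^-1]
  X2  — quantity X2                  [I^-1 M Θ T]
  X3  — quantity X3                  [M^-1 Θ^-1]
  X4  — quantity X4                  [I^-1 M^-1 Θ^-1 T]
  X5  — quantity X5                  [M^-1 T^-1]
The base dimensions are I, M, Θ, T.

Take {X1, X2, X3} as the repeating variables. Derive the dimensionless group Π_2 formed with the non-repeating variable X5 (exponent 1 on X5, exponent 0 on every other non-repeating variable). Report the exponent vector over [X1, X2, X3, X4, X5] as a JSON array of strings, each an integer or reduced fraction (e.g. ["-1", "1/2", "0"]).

["1/2", "1", "1/2", "0", "1"]

Write exponents as rows I,M,Θ,T / cols X1,X2,X3,X4,X5:
  I: [ 2 -1  0 -1  0]
  M: [ 1  1 -1 -1 -1]
  Θ: [-1  1 -1 -1  0]
  T: [ 0  1  0  1 -1]
Row reduction gives pivot columns X1,X2,X3; rank = 3
Pivot set = {X1,X2,X3}, free = {X4,X5}
RREF:
  r0: [   1    0    0    0 -1/2]
  r1: [   0    1    0    1   -1]
  r2: [   0    0    1    2 -1/2]
  r3: [   0    0    0    0    0]
Fix exponent of X5 at 1, X4 at 0; solve each RREF row for its pivot's exponent:
  r0: exp(X1) + (-1/2)·1 = 0 ⇒ exp(X1) = 1/2
  r1: exp(X2) + (-1)·1 = 0 ⇒ exp(X2) = 1
  r2: exp(X3) + (-1/2)·1 = 0 ⇒ exp(X3) = 1/2
Π_2 = X1^(1/2) · X2 · X3^(1/2) · X5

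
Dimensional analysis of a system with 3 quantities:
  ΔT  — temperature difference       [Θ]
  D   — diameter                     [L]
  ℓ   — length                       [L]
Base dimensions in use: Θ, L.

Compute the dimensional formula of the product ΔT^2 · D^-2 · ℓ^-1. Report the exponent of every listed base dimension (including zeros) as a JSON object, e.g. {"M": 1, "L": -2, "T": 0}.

Dimensional matrix (Θ×L by ΔT×D×ℓ):
  Θ: [ 1  0  0]
  L: [ 0  1  1]
  [Θ]: (2)·1+(-2)·0+(-1)·0 = 2
  [L]: (2)·0+(-2)·1+(-1)·1 = -3
⇒ Θ^2 L^-3

{"Θ": 2, "L": -3}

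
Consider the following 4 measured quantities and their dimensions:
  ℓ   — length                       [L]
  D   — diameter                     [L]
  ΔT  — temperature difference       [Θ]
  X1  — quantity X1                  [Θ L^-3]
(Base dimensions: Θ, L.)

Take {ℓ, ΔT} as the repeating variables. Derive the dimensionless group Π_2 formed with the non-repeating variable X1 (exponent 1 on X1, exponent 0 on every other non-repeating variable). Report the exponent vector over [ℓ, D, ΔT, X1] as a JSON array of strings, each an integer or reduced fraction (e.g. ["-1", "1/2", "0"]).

["3", "0", "-1", "1"]

Dimensional matrix (Θ×L by ℓ×D×ΔT×X1):
  Θ: [ 0  0  1  1]
  L: [ 1  1  0 -3]
Row reduction gives pivot columns ℓ,ΔT; rank = 2
Pivot set = {ℓ,ΔT}, free = {D,X1}
RREF:
  r0: [   1    1    0   -3]
  r1: [   0    0    1    1]
Fix exponent of X1 at 1, D at 0; solve each RREF row for its pivot's exponent:
  r0: exp(ℓ) + (-3)·1 = 0 ⇒ exp(ℓ) = 3
  r1: exp(ΔT) + (1)·1 = 0 ⇒ exp(ΔT) = -1
Π_2 = ℓ^3 · ΔT^-1 · X1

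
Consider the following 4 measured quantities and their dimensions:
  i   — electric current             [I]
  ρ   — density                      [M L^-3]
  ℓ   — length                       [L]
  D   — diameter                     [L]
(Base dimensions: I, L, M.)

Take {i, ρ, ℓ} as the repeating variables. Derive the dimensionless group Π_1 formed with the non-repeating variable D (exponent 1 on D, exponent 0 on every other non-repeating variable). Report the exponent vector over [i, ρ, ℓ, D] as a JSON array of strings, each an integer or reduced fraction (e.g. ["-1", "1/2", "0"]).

Dimensional matrix (I×L×M by i×ρ×ℓ×D):
  I: [ 1  0  0  0]
  L: [ 0 -3  1  1]
  M: [ 0  1  0  0]
RREF → pivots at {i,ρ,ℓ} ⇒ r = 3
Repeat: i,ρ,ℓ; free: D
RREF:
  r0: [   1    0    0    0]
  r1: [   0    1    0    0]
  r2: [   0    0    1    1]
Fix exponent of D at 1; solve each RREF row for its pivot's exponent:
  r0: exp(i) + (0)·1 = 0 ⇒ exp(i) = 0
  r1: exp(ρ) + (0)·1 = 0 ⇒ exp(ρ) = 0
  r2: exp(ℓ) + (1)·1 = 0 ⇒ exp(ℓ) = -1
Π_1 = ℓ^-1 · D

["0", "0", "-1", "1"]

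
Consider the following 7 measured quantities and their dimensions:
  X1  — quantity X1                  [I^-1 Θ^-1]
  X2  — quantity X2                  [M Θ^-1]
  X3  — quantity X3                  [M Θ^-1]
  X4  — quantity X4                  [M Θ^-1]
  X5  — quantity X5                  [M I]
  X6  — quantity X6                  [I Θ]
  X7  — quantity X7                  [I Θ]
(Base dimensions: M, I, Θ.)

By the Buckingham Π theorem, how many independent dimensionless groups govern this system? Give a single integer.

5

Write exponents as rows M,I,Θ / cols X1,X2,X3,X4,X5,X6,X7:
  M: [ 0  1  1  1  1  0  0]
  I: [-1  0  0  0  1  1  1]
  Θ: [-1 -1 -1 -1  0  1  1]
Row reduction gives pivot columns X1,X2; rank = 2
7 vars − rank 2 = 5 Π groups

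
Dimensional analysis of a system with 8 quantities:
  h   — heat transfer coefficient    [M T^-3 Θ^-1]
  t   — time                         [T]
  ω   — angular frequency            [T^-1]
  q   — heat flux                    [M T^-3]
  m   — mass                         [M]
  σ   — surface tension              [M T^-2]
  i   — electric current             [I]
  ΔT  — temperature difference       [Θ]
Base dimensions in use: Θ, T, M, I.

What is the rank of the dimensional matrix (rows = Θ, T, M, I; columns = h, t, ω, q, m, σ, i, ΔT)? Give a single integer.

4

Write exponents as rows Θ,T,M,I / cols h,t,ω,q,m,σ,i,ΔT:
  Θ: [-1  0  0  0  0  0  0  1]
  T: [-3  1 -1 -3  0 -2  0  0]
  M: [ 1  0  0  1  1  1  0  0]
  I: [ 0  0  0  0  0  0  1  0]
Echelon form has 4 nonzero rows (pivots: h,t,q,i)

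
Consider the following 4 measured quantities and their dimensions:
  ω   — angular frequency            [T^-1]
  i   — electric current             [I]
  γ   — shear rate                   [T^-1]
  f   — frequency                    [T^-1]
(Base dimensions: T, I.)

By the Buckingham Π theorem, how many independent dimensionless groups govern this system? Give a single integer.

Write exponents as rows T,I / cols ω,i,γ,f:
  T: [-1  0 -1 -1]
  I: [ 0  1  0  0]
Row reduction gives pivot columns ω,i; rank = 2
Π count = n − r = 4 − 2 = 2

2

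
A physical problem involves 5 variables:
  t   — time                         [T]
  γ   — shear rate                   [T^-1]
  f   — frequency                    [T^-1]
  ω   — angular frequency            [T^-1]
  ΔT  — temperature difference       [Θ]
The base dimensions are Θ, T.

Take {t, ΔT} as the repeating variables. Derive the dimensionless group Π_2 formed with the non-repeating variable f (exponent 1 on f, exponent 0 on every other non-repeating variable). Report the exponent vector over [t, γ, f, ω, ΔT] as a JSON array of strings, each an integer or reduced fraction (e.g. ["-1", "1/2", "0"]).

Write exponents as rows Θ,T / cols t,γ,f,ω,ΔT:
  Θ: [ 0  0  0  0  1]
  T: [ 1 -1 -1 -1  0]
Row reduction gives pivot columns t,ΔT; rank = 2
Pivot set = {t,ΔT}, free = {γ,f,ω}
RREF:
  r0: [   1   -1   -1   -1    0]
  r1: [   0    0    0    0    1]
Fix exponent of f at 1, γ at 0, ω at 0; solve each RREF row for its pivot's exponent:
  r0: exp(t) + (-1)·1 = 0 ⇒ exp(t) = 1
  r1: exp(ΔT) + (0)·1 = 0 ⇒ exp(ΔT) = 0
Π_2 = t · f

["1", "0", "1", "0", "0"]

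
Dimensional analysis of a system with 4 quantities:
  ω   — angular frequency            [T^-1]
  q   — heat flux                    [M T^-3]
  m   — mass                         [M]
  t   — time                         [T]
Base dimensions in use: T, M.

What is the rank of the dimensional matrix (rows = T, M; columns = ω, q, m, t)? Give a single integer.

2

Write exponents as rows T,M / cols ω,q,m,t:
  T: [-1 -3  0  1]
  M: [ 0  1  1  0]
Echelon form has 2 nonzero rows (pivots: ω,q)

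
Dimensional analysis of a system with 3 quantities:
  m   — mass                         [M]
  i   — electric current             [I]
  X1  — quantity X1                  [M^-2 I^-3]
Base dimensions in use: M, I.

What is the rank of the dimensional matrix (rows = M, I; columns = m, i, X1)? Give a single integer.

Dimensional matrix (M×I by m×i×X1):
  M: [ 1  0 -2]
  I: [ 0  1 -3]
Echelon form has 2 nonzero rows (pivots: m,i)

2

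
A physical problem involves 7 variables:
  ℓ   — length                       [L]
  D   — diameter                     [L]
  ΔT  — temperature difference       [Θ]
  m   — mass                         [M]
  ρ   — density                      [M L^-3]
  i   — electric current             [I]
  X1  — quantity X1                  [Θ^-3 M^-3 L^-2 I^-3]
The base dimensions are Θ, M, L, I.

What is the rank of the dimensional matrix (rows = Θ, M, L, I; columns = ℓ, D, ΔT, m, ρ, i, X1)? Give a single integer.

4

Exponent matrix [Θ,M,L,I] × [ℓ,D,ΔT,m,ρ,i,X1]:
  Θ: [ 0  0  1  0  0  0 -3]
  M: [ 0  0  0  1  1  0 -3]
  L: [ 1  1  0  0 -3  0 -2]
  I: [ 0  0  0  0  0  1 -3]
Row reduction gives pivot columns ℓ,ΔT,m,i; rank = 4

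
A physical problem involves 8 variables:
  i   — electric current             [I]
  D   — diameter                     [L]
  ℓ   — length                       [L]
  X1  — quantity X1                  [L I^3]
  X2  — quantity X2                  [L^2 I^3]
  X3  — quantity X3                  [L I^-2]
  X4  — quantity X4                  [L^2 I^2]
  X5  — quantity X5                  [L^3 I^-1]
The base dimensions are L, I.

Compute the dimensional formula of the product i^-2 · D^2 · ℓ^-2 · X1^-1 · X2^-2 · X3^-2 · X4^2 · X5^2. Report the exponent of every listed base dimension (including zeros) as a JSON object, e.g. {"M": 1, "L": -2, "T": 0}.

{"L": 3, "I": -5}

Exponent matrix [L,I] × [i,D,ℓ,X1,X2,X3,X4,X5]:
  L: [ 0  1  1  1  2  1  2  3]
  I: [ 1  0  0  3  3 -2  2 -1]
  [L]: (-2)·0+(2)·1+(-2)·1+(-1)·1+(-2)·2+(-2)·1+(2)·2+(2)·3 = 3
  [I]: (-2)·1+(2)·0+(-2)·0+(-1)·3+(-2)·3+(-2)·-2+(2)·2+(2)·-1 = -5
⇒ L^3 I^-5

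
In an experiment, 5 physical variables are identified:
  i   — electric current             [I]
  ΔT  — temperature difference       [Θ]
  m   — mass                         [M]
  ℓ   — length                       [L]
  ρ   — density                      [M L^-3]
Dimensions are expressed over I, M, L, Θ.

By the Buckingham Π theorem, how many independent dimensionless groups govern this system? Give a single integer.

1

Dimensional matrix (I×M×L×Θ by i×ΔT×m×ℓ×ρ):
  I: [ 1  0  0  0  0]
  M: [ 0  0  1  0  1]
  L: [ 0  0  0  1 -3]
  Θ: [ 0  1  0  0  0]
Row reduction gives pivot columns i,ΔT,m,ℓ; rank = 4
n=5, r=4 ⇒ 1 dimensionless group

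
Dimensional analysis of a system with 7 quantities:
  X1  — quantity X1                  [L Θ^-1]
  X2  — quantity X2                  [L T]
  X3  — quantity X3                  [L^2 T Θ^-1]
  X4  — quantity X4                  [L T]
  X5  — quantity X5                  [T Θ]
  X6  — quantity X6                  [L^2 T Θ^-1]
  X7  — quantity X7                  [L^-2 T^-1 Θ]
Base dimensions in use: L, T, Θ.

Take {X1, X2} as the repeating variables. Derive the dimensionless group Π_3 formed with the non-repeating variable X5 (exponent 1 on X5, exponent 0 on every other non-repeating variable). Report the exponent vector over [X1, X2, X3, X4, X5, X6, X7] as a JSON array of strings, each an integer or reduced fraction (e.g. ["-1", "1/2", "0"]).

["1", "-1", "0", "0", "1", "0", "0"]

Dimensional matrix (L×T×Θ by X1×X2×X3×X4×X5×X6×X7):
  L: [ 1  1  2  1  0  2 -2]
  T: [ 0  1  1  1  1  1 -1]
  Θ: [-1  0 -1  0  1 -1  1]
Echelon form has 2 nonzero rows (pivots: X1,X2)
Repeat: X1,X2; free: X3,X4,X5,X6,X7
RREF:
  r0: [   1    0    1    0   -1    1   -1]
  r1: [   0    1    1    1    1    1   -1]
  r2: [   0    0    0    0    0    0    0]
Fix exponent of X5 at 1, X3 at 0, X4 at 0, X6 at 0, X7 at 0; solve each RREF row for its pivot's exponent:
  r0: exp(X1) + (-1)·1 = 0 ⇒ exp(X1) = 1
  r1: exp(X2) + (1)·1 = 0 ⇒ exp(X2) = -1
Π_3 = X1 · X2^-1 · X5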